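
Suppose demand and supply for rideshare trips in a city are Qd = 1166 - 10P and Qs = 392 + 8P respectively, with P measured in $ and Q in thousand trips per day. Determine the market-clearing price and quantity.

At equilibrium Qd = Qs, so 1166 - 10P = 392 + 8P; collecting terms, 774 = 18P and P* = 43.
From the demand curve, Q* = 1166 - 10(43) = 736.

P* = 43, Q* = 736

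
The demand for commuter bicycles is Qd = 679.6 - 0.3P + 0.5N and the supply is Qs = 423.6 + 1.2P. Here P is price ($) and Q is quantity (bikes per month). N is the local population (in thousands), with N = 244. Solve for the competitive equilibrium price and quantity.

P* = 252, Q* = 726

With N = 244, demand is Qd = 801.6 - 0.3P.
Equating demand and supply, 801.6 - 0.3P = 423.6 + 1.2P gives 1.5P = 378, so P* = 252.
Substitute back: Q* = 801.6 - 0.3(252) = 726.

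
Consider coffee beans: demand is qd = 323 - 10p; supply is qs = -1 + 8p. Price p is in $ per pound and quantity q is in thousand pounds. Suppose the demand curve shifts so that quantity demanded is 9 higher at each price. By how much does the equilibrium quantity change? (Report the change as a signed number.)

Δq = 4

The market clears where 323 - 10p = -1 + 8p. Rearranging, 18p = 324, hence p* = 18.
Substitute back: q* = 323 - 10(18) = 143.
After the shift, demand is qd = 332 - 10p.
The new intersection has 333 = 18p, i.e. p = 18.5, q = 147.
Δq = 147 - 143 = 4.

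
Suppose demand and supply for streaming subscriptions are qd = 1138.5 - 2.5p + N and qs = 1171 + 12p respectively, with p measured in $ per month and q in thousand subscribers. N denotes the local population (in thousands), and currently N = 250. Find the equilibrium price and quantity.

p* = 15, q* = 1351

With N = 250, demand is qd = 1388.5 - 2.5p.
The market clears where 1388.5 - 2.5p = 1171 + 12p. Rearranging, 14.5p = 217.5, hence p* = 15.
From the demand curve, q* = 1388.5 - 2.5(15) = 1351.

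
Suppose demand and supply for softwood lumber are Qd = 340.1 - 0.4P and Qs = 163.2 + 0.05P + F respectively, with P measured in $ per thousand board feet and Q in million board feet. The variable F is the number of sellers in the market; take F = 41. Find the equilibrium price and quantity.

P* = 302, Q* = 219.3

With F = 41, supply is Qs = 204.2 + 0.05P.
Equating demand and supply, 340.1 - 0.4P = 204.2 + 0.05P gives 0.45P = 135.9, so P* = 302.
Plugging P* into demand: Q* = 340.1 - 0.4(302) = 219.3.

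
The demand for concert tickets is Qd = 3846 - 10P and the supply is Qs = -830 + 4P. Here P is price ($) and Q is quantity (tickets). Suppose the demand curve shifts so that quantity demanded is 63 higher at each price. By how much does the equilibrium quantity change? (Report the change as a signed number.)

ΔQ = 18

Set Qd = Qs: 3846 - 10P = -830 + 4P, so 4676 = 14P and P* = 334.
Substitute back: Q* = 3846 - 10(334) = 506.
After the shift, demand is Qd = 3909 - 10P.
New equilibrium: 4739 = 14P, so P = 338.5 and Q = 524.
ΔQ = 524 - 506 = 18.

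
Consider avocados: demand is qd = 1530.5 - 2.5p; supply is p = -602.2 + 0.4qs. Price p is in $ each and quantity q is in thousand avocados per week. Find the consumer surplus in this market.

Inverting to quantity form: qs = 1505.5 + 2.5p.
The market clears where 1530.5 - 2.5p = 1505.5 + 2.5p. Rearranging, 5p = 25, hence p* = 5.
Then q* = 1530.5 - 2.5(5) = 1518.
Demand choke price (qd = 0): p = 1530.5/2.5 = 612.2. Consumer surplus = ½ × (612.2 - 5) × 1518 = 460864.8.

Consumer surplus = 460864.8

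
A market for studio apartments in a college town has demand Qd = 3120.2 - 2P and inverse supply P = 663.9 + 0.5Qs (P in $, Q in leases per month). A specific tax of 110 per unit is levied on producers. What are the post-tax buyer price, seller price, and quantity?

P_b = 1167, P_s = 1057, Q = 786.2

In direct form, Qs = -1327.8 + 2P.
With a tax of 110 on producers, they supply based on the net price P_s = P_b - 110, so Qs = -1547.8 + 2P_b.
Equate demand and the shifted supply: 3120.2 - 2P_b = -1547.8 + 2P_b, giving 4P_b = 4668, so P_b = 1167.
So P_s = 1057 and the quantity traded is Q = 3120.2 - 2(1167) = 786.2.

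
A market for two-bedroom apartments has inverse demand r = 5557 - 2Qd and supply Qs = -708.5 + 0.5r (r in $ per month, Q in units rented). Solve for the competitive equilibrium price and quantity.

r* = 3487, Q* = 1035

Rewriting in direct form: Qd = 2778.5 - 0.5r.
The market clears where 2778.5 - 0.5r = -708.5 + 0.5r. Rearranging, r = 3487, hence r* = 3487.
Plugging r* into demand: Q* = 2778.5 - 0.5(3487) = 1035.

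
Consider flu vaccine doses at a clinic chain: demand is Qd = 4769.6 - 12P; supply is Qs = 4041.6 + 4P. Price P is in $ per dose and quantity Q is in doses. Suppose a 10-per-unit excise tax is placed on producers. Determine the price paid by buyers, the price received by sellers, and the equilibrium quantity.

Producers keep P_s = P_b - 10 per unit, so supply in terms of the buyer price is Qs = 4001.6 + 4P_b.
Set Qd = Qs: 4769.6 - 12P_b = 4001.6 + 4P_b, so 768 = 16P_b and P_b = 48.
So P_s = 38 and the quantity traded is Q = 4769.6 - 12(48) = 4193.6.

P_b = 48, P_s = 38, Q = 4193.6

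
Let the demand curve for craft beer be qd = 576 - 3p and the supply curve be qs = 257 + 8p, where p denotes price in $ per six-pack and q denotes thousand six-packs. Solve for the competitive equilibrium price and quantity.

At equilibrium qd = qs, so 576 - 3p = 257 + 8p; collecting terms, 319 = 11p and p* = 29.
Then q* = 576 - 3(29) = 489.

p* = 29, q* = 489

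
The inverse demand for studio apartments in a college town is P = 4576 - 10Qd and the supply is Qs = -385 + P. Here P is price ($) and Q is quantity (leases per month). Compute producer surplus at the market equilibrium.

In direct form, Qd = 457.6 - 0.1P.
Set Qd = Qs: 457.6 - 0.1P = -385 + P, so 842.6 = 1.1P and P* = 766.
Then Q* = 457.6 - 0.1(766) = 381.
Supply choke price (Qs = 0): P = 385. Producer surplus = ½ × (766 - 385) × 381 = 72580.5.

Producer surplus = 72580.5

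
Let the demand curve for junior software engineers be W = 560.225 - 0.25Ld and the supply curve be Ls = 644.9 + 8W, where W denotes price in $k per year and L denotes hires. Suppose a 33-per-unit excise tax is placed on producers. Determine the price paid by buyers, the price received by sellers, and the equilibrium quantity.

W_b = 155, W_s = 122, L = 1620.9

In direct form, Ld = 2240.9 - 4W.
The tax drives a wedge W_b - W_s = 33. Substituting W_s = W_b - 33 into supply: Ls = 380.9 + 8W_b.
Set Ld = Ls: 2240.9 - 4W_b = 380.9 + 8W_b, so 1860 = 12W_b and W_b = 155.
So W_s = 122 and the quantity traded is L = 2240.9 - 4(155) = 1620.9.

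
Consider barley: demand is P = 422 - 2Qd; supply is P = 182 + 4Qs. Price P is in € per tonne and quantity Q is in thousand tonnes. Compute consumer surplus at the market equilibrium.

Consumer surplus = 1600

Rewriting in direct form: Qd = 211 - 0.5P and Qs = -45.5 + 0.25P.
The market clears where 211 - 0.5P = -45.5 + 0.25P. Rearranging, 0.75P = 256.5, hence P* = 342.
Then Q* = 211 - 0.5(342) = 40.
Demand choke price (Qd = 0): P = 211/0.5 = 422. Consumer surplus = ½ × (422 - 342) × 40 = 1600.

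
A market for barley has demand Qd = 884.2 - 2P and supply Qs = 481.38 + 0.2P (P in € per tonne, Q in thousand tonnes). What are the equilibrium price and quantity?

At equilibrium Qd = Qs, so 884.2 - 2P = 481.38 + 0.2P; collecting terms, 402.82 = 2.2P and P* = 183.1.
Then Q* = 884.2 - 2(183.1) = 518.

P* = 183.1, Q* = 518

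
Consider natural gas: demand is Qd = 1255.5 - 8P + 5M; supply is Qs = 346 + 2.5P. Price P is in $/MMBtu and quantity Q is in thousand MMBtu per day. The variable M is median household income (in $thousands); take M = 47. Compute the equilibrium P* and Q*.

P* = 109, Q* = 618.5

With M = 47, demand is Qd = 1490.5 - 8P.
Set Qd = Qs: 1490.5 - 8P = 346 + 2.5P, so 1144.5 = 10.5P and P* = 109.
Substitute back: Q* = 1490.5 - 8(109) = 618.5.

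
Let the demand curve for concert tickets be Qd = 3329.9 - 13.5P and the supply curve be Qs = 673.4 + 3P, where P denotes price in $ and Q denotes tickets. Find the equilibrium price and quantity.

The market clears where 3329.9 - 13.5P = 673.4 + 3P. Rearranging, 16.5P = 2656.5, hence P* = 161.
Substitute back: Q* = 3329.9 - 13.5(161) = 1156.4.

P* = 161, Q* = 1156.4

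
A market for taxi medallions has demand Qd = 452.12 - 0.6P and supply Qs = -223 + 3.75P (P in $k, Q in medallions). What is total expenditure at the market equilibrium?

The market clears where 452.12 - 0.6P = -223 + 3.75P. Rearranging, 4.35P = 675.12, hence P* = 155.2.
Then Q* = 452.12 - 0.6(155.2) = 359.
Total expenditure = P* × Q* = 155.2 × 359 = 55716.8.

Total expenditure = 55716.8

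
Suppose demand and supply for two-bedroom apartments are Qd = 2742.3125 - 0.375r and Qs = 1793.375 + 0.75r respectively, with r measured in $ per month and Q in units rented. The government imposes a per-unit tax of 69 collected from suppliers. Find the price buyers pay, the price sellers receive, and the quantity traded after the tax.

Suppliers keep r_s = r_b - 69 per unit, so supply in terms of the buyer price is Qs = 1741.625 + 0.75r_b.
Equate demand and the shifted supply: 2742.3125 - 0.375r_b = 1741.625 + 0.75r_b, giving 1.125r_b = 1000.6875, so r_b = 889.5.
So r_s = 820.5 and the quantity traded is Q = 2742.3125 - 0.375(889.5) = 2408.75.

r_b = 889.5, r_s = 820.5, Q = 2408.75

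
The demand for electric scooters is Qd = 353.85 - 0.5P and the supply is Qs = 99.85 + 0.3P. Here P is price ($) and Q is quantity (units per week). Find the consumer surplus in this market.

The market clears where 353.85 - 0.5P = 99.85 + 0.3P. Rearranging, 0.8P = 254, hence P* = 317.5.
Plugging P* into demand: Q* = 353.85 - 0.5(317.5) = 195.1.
Demand choke price (Qd = 0): P = 353.85/0.5 = 707.7. Consumer surplus = ½ × (707.7 - 317.5) × 195.1 = 38064.01.

Consumer surplus = 38064.01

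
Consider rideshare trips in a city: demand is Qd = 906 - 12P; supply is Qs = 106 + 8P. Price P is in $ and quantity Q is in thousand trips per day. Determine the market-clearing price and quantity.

At equilibrium Qd = Qs, so 906 - 12P = 106 + 8P; collecting terms, 800 = 20P and P* = 40.
From the demand curve, Q* = 906 - 12(40) = 426.

P* = 40, Q* = 426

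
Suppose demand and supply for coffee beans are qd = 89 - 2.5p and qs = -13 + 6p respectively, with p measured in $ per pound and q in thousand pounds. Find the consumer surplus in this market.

Consumer surplus = 696.2

Equating demand and supply, 89 - 2.5p = -13 + 6p gives 8.5p = 102, so p* = 12.
Plugging p* into demand: q* = 89 - 2.5(12) = 59.
Demand choke price (qd = 0): p = 89/2.5 = 35.6. Consumer surplus = ½ × (35.6 - 12) × 59 = 696.2.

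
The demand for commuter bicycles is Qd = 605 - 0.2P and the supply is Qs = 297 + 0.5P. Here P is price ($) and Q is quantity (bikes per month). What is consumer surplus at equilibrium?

Consumer surplus = 668222.5

Equating demand and supply, 605 - 0.2P = 297 + 0.5P gives 0.7P = 308, so P* = 440.
Plugging P* into demand: Q* = 605 - 0.2(440) = 517.
Demand choke price (Qd = 0): P = 605/0.2 = 3025. Consumer surplus = ½ × (3025 - 440) × 517 = 668222.5.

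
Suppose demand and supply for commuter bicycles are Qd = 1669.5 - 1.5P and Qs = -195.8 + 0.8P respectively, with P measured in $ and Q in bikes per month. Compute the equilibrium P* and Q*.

The market clears where 1669.5 - 1.5P = -195.8 + 0.8P. Rearranging, 2.3P = 1865.3, hence P* = 811.
Then Q* = 1669.5 - 1.5(811) = 453.

P* = 811, Q* = 453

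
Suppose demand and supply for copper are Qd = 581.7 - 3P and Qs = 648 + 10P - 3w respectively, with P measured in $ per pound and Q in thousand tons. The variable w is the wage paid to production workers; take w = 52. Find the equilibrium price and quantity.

With w = 52, supply is Qs = 492 + 10P.
The market clears where 581.7 - 3P = 492 + 10P. Rearranging, 13P = 89.7, hence P* = 6.9.
Substitute back: Q* = 581.7 - 3(6.9) = 561.

P* = 6.9, Q* = 561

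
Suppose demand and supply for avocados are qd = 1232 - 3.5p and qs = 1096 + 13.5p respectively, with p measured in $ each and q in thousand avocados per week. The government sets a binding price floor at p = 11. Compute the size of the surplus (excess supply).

Surplus = 51

Evaluating both curves at the floor price 11 gives qd = 1193.5, qs = 1244.5.
Surplus = qs - qd = 1244.5 - 1193.5 = 51.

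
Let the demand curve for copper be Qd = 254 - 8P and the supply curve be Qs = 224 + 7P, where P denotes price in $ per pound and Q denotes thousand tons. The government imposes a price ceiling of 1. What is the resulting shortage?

At P = 1: Qd = 246 and Qs = 231.
Shortage = Qd - Qs = 246 - 231 = 15.

Shortage = 15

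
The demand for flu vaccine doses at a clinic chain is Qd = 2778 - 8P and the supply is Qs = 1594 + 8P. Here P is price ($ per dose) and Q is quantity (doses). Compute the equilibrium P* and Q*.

At equilibrium Qd = Qs, so 2778 - 8P = 1594 + 8P; collecting terms, 1184 = 16P and P* = 74.
Substitute back: Q* = 2778 - 8(74) = 2186.

P* = 74, Q* = 2186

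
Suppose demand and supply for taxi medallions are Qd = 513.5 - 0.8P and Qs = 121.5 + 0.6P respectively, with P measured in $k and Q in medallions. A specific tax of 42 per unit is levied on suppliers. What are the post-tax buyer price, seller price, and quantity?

The tax drives a wedge P_b - P_s = 42. Substituting P_s = P_b - 42 into supply: Qs = 96.3 + 0.6P_b.
Market clearing requires 513.5 - 0.8P_b = 96.3 + 0.6P_b; hence 417.2 = 1.4P_b and P_b = 298.
Then P_s = 298 - 42 = 256 and Q = 513.5 - 0.8(298) = 275.1.

P_b = 298, P_s = 256, Q = 275.1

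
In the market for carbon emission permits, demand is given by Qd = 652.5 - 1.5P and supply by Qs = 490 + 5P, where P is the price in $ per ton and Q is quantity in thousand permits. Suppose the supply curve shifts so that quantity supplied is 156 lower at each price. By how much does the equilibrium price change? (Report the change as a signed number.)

The market clears where 652.5 - 1.5P = 490 + 5P. Rearranging, 6.5P = 162.5, hence P* = 25.
Substitute back: Q* = 652.5 - 1.5(25) = 615.
After the shift, supply is Qs = 334 + 5P.
Re-solving, 6.5P = 318.5 gives P = 49 and Q = 579.
ΔP = 49 - 25 = 24.

ΔP = 24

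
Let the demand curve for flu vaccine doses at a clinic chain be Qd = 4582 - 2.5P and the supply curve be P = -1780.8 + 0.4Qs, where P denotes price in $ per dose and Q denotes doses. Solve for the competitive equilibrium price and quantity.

Rewriting in direct form: Qs = 4452 + 2.5P.
At equilibrium Qd = Qs, so 4582 - 2.5P = 4452 + 2.5P; collecting terms, 130 = 5P and P* = 26.
Plugging P* into demand: Q* = 4582 - 2.5(26) = 4517.

P* = 26, Q* = 4517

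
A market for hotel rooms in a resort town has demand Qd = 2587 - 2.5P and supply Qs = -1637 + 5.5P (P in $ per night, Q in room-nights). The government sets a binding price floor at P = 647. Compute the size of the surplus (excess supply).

At P = 647: Qd = 969.5 and Qs = 1921.5.
Surplus = Qs - Qd = 1921.5 - 969.5 = 952.

Surplus = 952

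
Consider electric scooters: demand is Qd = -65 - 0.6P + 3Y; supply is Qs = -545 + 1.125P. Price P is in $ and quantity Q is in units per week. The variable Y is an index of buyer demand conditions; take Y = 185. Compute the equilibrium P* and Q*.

With Y = 185, demand is Qd = 490 - 0.6P.
Equating demand and supply, 490 - 0.6P = -545 + 1.125P gives 1.725P = 1035, so P* = 600.
Substitute back: Q* = 490 - 0.6(600) = 130.

P* = 600, Q* = 130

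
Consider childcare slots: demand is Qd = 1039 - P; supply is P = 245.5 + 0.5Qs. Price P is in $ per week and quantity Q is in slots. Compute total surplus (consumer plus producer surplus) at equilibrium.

Total surplus = 209880.75

Inverting to quantity form: Qs = -491 + 2P.
The market clears where 1039 - P = -491 + 2P. Rearranging, 3P = 1530, hence P* = 510.
Substitute back: Q* = 1039 - 510 = 529.
Demand choke price = 1039; supply choke price = 245.5. CS = ½(1039 - 510)(529) = 139920.5; PS = ½(510 - 245.5)(529) = 69960.25. Total surplus = 209880.75.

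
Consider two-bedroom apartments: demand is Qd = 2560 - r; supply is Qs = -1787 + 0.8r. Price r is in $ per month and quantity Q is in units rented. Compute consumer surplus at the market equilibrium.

Equating demand and supply, 2560 - r = -1787 + 0.8r gives 1.8r = 4347, so r* = 2415.
Substitute back: Q* = 2560 - 2415 = 145.
Demand choke price (Qd = 0): r = 2560. Consumer surplus = ½ × (2560 - 2415) × 145 = 10512.5.

Consumer surplus = 10512.5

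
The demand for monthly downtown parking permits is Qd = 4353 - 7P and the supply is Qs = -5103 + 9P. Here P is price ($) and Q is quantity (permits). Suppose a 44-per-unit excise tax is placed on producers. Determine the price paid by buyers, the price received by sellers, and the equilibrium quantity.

With a tax of 44 on producers, they supply based on the net price P_s = P_b - 44, so Qs = -5499 + 9P_b.
Set Qd = Qs: 4353 - 7P_b = -5499 + 9P_b, so 9852 = 16P_b and P_b = 615.75.
Then P_s = 615.75 - 44 = 571.75 and Q = 4353 - 7(615.75) = 42.75.

P_b = 615.75, P_s = 571.75, Q = 42.75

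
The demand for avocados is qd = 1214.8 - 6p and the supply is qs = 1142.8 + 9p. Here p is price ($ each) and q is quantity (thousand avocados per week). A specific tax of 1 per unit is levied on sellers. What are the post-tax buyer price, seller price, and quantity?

p_b = 5.4, p_s = 4.4, q = 1182.4

The tax drives a wedge p_b - p_s = 1. Substituting p_s = p_b - 1 into supply: qs = 1133.8 + 9p_b.
Equate demand and the shifted supply: 1214.8 - 6p_b = 1133.8 + 9p_b, giving 15p_b = 81, so p_b = 5.4.
So p_s = 4.4 and the quantity traded is q = 1214.8 - 6(5.4) = 1182.4.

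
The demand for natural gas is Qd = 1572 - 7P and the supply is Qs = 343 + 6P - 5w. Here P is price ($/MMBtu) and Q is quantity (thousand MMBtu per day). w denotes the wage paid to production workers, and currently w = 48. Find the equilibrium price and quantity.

With w = 48, supply is Qs = 103 + 6P.
Set Qd = Qs: 1572 - 7P = 103 + 6P, so 1469 = 13P and P* = 113.
From the demand curve, Q* = 1572 - 7(113) = 781.

P* = 113, Q* = 781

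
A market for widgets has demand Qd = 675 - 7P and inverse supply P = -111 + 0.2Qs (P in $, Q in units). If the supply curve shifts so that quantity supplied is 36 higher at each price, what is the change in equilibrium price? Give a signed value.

In direct form, Qs = 555 + 5P.
Equating demand and supply, 675 - 7P = 555 + 5P gives 12P = 120, so P* = 10.
Plugging P* into demand: Q* = 675 - 7(10) = 605.
After the shift, supply is Qs = 591 + 5P.
The new intersection has 84 = 12P, i.e. P = 7, Q = 626.
ΔP = 7 - 10 = -3.

ΔP = -3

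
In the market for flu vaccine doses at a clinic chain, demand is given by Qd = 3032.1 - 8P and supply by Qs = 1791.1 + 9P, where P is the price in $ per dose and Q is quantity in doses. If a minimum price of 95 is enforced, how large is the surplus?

Surplus = 374

Evaluating both curves at the floor price 95 gives Qd = 2272.1, Qs = 2646.1.
Surplus = Qs - Qd = 2646.1 - 2272.1 = 374.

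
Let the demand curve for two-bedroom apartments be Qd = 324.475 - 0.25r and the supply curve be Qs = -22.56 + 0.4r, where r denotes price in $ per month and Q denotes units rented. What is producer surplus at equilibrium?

Equating demand and supply, 324.475 - 0.25r = -22.56 + 0.4r gives 0.65r = 347.035, so r* = 533.9.
From the demand curve, Q* = 324.475 - 0.25(533.9) = 191.
Supply choke price (Qs = 0): r = 56.4. Producer surplus = ½ × (533.9 - 56.4) × 191 = 45601.25.

Producer surplus = 45601.25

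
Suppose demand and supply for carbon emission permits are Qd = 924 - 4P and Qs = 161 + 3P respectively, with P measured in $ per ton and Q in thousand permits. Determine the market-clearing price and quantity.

P* = 109, Q* = 488

The market clears where 924 - 4P = 161 + 3P. Rearranging, 7P = 763, hence P* = 109.
From the demand curve, Q* = 924 - 4(109) = 488.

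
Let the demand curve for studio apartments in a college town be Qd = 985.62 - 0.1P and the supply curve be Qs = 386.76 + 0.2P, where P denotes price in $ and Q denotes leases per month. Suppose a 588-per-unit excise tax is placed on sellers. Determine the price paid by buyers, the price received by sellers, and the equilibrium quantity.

The tax drives a wedge P_b - P_s = 588. Substituting P_s = P_b - 588 into supply: Qs = 269.16 + 0.2P_b.
Equate demand and the shifted supply: 985.62 - 0.1P_b = 269.16 + 0.2P_b, giving 0.3P_b = 716.46, so P_b = 2388.2.
So P_s = 1800.2 and the quantity traded is Q = 985.62 - 0.1(2388.2) = 746.8.

P_b = 2388.2, P_s = 1800.2, Q = 746.8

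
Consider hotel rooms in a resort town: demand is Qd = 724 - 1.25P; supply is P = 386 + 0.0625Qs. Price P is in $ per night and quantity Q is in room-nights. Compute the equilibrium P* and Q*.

Solving each curve for Q: Qs = -6176 + 16P.
Set Qd = Qs: 724 - 1.25P = -6176 + 16P, so 6900 = 17.25P and P* = 400.
Substitute back: Q* = 724 - 1.25(400) = 224.

P* = 400, Q* = 224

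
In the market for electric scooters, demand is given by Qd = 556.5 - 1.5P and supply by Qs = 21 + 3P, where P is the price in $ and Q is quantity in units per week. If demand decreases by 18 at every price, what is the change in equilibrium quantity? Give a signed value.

The market clears where 556.5 - 1.5P = 21 + 3P. Rearranging, 4.5P = 535.5, hence P* = 119.
Substitute back: Q* = 556.5 - 1.5(119) = 378.
After the shift, demand is Qd = 538.5 - 1.5P.
The new intersection has 517.5 = 4.5P, i.e. P = 115, Q = 366.
ΔQ = 366 - 378 = -12.

ΔQ = -12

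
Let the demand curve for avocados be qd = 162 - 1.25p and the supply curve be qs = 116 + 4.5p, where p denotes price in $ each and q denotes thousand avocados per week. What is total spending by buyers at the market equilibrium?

Total spending by buyers = 1216

Set qd = qs: 162 - 1.25p = 116 + 4.5p, so 46 = 5.75p and p* = 8.
Plugging p* into demand: q* = 162 - 1.25(8) = 152.
Total spending by buyers = p* × q* = 8 × 152 = 1216.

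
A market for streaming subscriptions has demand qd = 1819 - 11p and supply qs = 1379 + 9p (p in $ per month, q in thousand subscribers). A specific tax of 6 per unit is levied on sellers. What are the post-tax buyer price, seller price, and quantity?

The tax drives a wedge p_b - p_s = 6. Substituting p_s = p_b - 6 into supply: qs = 1325 + 9p_b.
Market clearing requires 1819 - 11p_b = 1325 + 9p_b; hence 494 = 20p_b and p_b = 24.7.
So p_s = 18.7 and the quantity traded is q = 1819 - 11(24.7) = 1547.3.

p_b = 24.7, p_s = 18.7, q = 1547.3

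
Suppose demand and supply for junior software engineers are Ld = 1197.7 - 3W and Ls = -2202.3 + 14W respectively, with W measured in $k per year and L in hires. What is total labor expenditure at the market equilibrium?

Equating demand and supply, 1197.7 - 3W = -2202.3 + 14W gives 17W = 3400, so W* = 200.
Plugging W* into demand: L* = 1197.7 - 3(200) = 597.7.
Total labor expenditure = W* × L* = 200 × 597.7 = 119540.

Total labor expenditure = 119540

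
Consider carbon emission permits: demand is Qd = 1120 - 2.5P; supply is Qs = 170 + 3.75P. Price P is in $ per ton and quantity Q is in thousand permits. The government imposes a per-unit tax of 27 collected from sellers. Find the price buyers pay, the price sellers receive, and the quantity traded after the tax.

P_b = 168.2, P_s = 141.2, Q = 699.5

The tax drives a wedge P_b - P_s = 27. Substituting P_s = P_b - 27 into supply: Qs = 68.75 + 3.75P_b.
Equate demand and the shifted supply: 1120 - 2.5P_b = 68.75 + 3.75P_b, giving 6.25P_b = 1051.25, so P_b = 168.2.
So P_s = 141.2 and the quantity traded is Q = 1120 - 2.5(168.2) = 699.5.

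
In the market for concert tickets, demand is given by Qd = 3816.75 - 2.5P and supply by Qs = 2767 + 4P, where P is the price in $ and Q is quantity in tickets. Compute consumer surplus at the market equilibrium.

At equilibrium Qd = Qs, so 3816.75 - 2.5P = 2767 + 4P; collecting terms, 1049.75 = 6.5P and P* = 161.5.
Then Q* = 3816.75 - 2.5(161.5) = 3413.
Demand choke price (Qd = 0): P = 3816.75/2.5 = 1526.7. Consumer surplus = ½ × (1526.7 - 161.5) × 3413 = 2329713.8.

Consumer surplus = 2329713.8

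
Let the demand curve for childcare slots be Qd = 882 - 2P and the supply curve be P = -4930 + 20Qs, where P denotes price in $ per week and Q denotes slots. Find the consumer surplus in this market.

Consumer surplus = 17161

In direct form, Qs = 246.5 + 0.05P.
Set Qd = Qs: 882 - 2P = 246.5 + 0.05P, so 635.5 = 2.05P and P* = 310.
Plugging P* into demand: Q* = 882 - 2(310) = 262.
Demand choke price (Qd = 0): P = 882/2 = 441. Consumer surplus = ½ × (441 - 310) × 262 = 17161.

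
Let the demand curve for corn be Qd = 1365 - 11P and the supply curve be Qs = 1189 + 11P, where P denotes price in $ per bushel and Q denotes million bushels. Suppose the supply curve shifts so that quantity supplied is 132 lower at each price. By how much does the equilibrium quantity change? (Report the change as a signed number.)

ΔQ = -66

At equilibrium Qd = Qs, so 1365 - 11P = 1189 + 11P; collecting terms, 176 = 22P and P* = 8.
Substitute back: Q* = 1365 - 11(8) = 1277.
After the shift, supply is Qs = 1057 + 11P.
New equilibrium: 308 = 22P, so P = 14 and Q = 1211.
ΔQ = 1211 - 1277 = -66.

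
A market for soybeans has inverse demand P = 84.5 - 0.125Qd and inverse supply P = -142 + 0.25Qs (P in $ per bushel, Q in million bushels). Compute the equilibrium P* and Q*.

P* = 9, Q* = 604

Inverting to quantity form: Qd = 676 - 8P and Qs = 568 + 4P.
The market clears where 676 - 8P = 568 + 4P. Rearranging, 12P = 108, hence P* = 9.
Substitute back: Q* = 676 - 8(9) = 604.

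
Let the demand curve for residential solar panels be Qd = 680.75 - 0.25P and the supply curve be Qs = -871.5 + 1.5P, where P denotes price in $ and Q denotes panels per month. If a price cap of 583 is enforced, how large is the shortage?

Evaluating both curves at the ceiling price 583 gives Qd = 535, Qs = 3.
Shortage = Qd - Qs = 535 - 3 = 532.

Shortage = 532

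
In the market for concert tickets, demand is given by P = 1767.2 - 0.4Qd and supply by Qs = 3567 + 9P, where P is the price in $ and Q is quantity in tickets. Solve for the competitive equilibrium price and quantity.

P* = 74, Q* = 4233

Rewriting in direct form: Qd = 4418 - 2.5P.
At equilibrium Qd = Qs, so 4418 - 2.5P = 3567 + 9P; collecting terms, 851 = 11.5P and P* = 74.
From the demand curve, Q* = 4418 - 2.5(74) = 4233.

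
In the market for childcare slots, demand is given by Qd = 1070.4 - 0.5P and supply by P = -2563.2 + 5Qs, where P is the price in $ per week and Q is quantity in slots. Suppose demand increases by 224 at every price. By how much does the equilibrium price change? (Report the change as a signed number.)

ΔP = 320

Inverting to quantity form: Qs = 512.64 + 0.2P.
The market clears where 1070.4 - 0.5P = 512.64 + 0.2P. Rearranging, 0.7P = 557.76, hence P* = 796.8.
From the demand curve, Q* = 1070.4 - 0.5(796.8) = 672.
After the shift, demand is Qd = 1294.4 - 0.5P.
New equilibrium: 781.76 = 0.7P, so P = 1116.8 and Q = 736.
ΔP = 1116.8 - 796.8 = 320.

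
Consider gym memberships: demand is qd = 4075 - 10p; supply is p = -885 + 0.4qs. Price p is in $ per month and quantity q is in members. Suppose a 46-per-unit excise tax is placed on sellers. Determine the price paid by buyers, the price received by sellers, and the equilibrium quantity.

Solving each curve for q: qs = 2212.5 + 2.5p.
With a tax of 46 on sellers, they supply based on the net price p_s = p_b - 46, so qs = 2097.5 + 2.5p_b.
Equate demand and the shifted supply: 4075 - 10p_b = 2097.5 + 2.5p_b, giving 12.5p_b = 1977.5, so p_b = 158.2.
Then p_s = 158.2 - 46 = 112.2 and q = 4075 - 10(158.2) = 2493.

p_b = 158.2, p_s = 112.2, q = 2493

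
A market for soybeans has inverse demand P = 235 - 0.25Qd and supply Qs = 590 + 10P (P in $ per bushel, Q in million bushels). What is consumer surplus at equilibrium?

Consumer surplus = 88200

Solving each curve for Q: Qd = 940 - 4P.
The market clears where 940 - 4P = 590 + 10P. Rearranging, 14P = 350, hence P* = 25.
Then Q* = 940 - 4(25) = 840.
Demand choke price (Qd = 0): P = 940/4 = 235. Consumer surplus = ½ × (235 - 25) × 840 = 88200.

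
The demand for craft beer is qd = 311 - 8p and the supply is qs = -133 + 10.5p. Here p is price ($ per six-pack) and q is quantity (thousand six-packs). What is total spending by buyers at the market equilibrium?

Total spending by buyers = 2856

Equating demand and supply, 311 - 8p = -133 + 10.5p gives 18.5p = 444, so p* = 24.
Substitute back: q* = 311 - 8(24) = 119.
Total spending by buyers = p* × q* = 24 × 119 = 2856.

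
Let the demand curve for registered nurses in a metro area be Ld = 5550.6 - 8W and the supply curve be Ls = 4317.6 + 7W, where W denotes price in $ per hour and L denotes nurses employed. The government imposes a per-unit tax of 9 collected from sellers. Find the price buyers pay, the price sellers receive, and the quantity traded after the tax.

With a tax of 9 on sellers, they supply based on the net price W_s = W_b - 9, so Ls = 4254.6 + 7W_b.
Market clearing requires 5550.6 - 8W_b = 4254.6 + 7W_b; hence 1296 = 15W_b and W_b = 86.4.
Then W_s = 86.4 - 9 = 77.4 and L = 5550.6 - 8(86.4) = 4859.4.

W_b = 86.4, W_s = 77.4, L = 4859.4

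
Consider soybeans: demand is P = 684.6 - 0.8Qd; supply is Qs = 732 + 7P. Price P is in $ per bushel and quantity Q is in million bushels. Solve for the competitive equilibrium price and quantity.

P* = 15, Q* = 837

In direct form, Qd = 855.75 - 1.25P.
Equating demand and supply, 855.75 - 1.25P = 732 + 7P gives 8.25P = 123.75, so P* = 15.
Then Q* = 855.75 - 1.25(15) = 837.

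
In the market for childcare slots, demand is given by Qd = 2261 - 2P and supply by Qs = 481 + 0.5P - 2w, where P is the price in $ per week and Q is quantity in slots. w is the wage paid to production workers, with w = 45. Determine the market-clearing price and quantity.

With w = 45, supply is Qs = 391 + 0.5P.
At equilibrium Qd = Qs, so 2261 - 2P = 391 + 0.5P; collecting terms, 1870 = 2.5P and P* = 748.
Substitute back: Q* = 2261 - 2(748) = 765.

P* = 748, Q* = 765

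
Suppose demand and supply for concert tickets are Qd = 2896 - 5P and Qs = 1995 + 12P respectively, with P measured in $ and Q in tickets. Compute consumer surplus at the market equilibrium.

Set Qd = Qs: 2896 - 5P = 1995 + 12P, so 901 = 17P and P* = 53.
Substitute back: Q* = 2896 - 5(53) = 2631.
Demand choke price (Qd = 0): P = 2896/5 = 579.2. Consumer surplus = ½ × (579.2 - 53) × 2631 = 692216.1.

Consumer surplus = 692216.1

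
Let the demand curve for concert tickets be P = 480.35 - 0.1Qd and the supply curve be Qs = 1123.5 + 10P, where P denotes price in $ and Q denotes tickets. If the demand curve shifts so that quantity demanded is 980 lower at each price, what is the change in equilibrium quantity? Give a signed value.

ΔQ = -490

Solving each curve for Q: Qd = 4803.5 - 10P.
Set Qd = Qs: 4803.5 - 10P = 1123.5 + 10P, so 3680 = 20P and P* = 184.
Then Q* = 4803.5 - 10(184) = 2963.5.
After the shift, demand is Qd = 3823.5 - 10P.
Re-solving, 20P = 2700 gives P = 135 and Q = 2473.5.
ΔQ = 2473.5 - 2963.5 = -490.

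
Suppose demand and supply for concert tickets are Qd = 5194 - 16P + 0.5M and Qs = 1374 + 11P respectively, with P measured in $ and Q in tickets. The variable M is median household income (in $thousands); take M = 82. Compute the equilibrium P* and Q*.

P* = 143, Q* = 2947

With M = 82, demand is Qd = 5235 - 16P.
At equilibrium Qd = Qs, so 5235 - 16P = 1374 + 11P; collecting terms, 3861 = 27P and P* = 143.
From the demand curve, Q* = 5235 - 16(143) = 2947.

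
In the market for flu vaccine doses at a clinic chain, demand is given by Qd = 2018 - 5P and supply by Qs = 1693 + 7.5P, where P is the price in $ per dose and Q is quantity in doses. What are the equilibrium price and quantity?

Set Qd = Qs: 2018 - 5P = 1693 + 7.5P, so 325 = 12.5P and P* = 26.
Then Q* = 2018 - 5(26) = 1888.

P* = 26, Q* = 1888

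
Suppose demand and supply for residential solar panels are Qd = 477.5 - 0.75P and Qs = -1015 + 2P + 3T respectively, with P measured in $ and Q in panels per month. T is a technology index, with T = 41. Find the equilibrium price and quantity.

With T = 41, supply is Qs = -892 + 2P.
Equating demand and supply, 477.5 - 0.75P = -892 + 2P gives 2.75P = 1369.5, so P* = 498.
Plugging P* into demand: Q* = 477.5 - 0.75(498) = 104.

P* = 498, Q* = 104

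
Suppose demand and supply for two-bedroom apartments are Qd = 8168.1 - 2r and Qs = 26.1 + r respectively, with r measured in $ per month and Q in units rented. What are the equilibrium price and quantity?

r* = 2714, Q* = 2740.1

At equilibrium Qd = Qs, so 8168.1 - 2r = 26.1 + r; collecting terms, 8142 = 3r and r* = 2714.
From the demand curve, Q* = 8168.1 - 2(2714) = 2740.1.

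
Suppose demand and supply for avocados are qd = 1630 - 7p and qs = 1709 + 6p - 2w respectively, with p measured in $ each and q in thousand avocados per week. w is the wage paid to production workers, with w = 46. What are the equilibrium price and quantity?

p* = 1, q* = 1623

With w = 46, supply is qs = 1617 + 6p.
At equilibrium qd = qs, so 1630 - 7p = 1617 + 6p; collecting terms, 13 = 13p and p* = 1.
Then q* = 1630 - 7(1) = 1623.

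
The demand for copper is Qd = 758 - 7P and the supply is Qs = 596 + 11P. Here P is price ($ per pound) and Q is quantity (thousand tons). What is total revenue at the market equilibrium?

Total revenue = 6255

The market clears where 758 - 7P = 596 + 11P. Rearranging, 18P = 162, hence P* = 9.
Plugging P* into demand: Q* = 758 - 7(9) = 695.
Total revenue = P* × Q* = 9 × 695 = 6255.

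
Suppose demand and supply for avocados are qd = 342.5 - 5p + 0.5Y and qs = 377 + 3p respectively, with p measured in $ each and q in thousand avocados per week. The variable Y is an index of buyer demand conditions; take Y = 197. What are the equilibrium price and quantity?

With Y = 197, demand is qd = 441 - 5p.
At equilibrium qd = qs, so 441 - 5p = 377 + 3p; collecting terms, 64 = 8p and p* = 8.
Then q* = 441 - 5(8) = 401.

p* = 8, q* = 401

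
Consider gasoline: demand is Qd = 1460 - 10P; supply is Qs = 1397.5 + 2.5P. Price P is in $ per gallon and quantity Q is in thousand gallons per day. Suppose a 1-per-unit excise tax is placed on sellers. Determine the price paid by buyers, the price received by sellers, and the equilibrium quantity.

P_b = 5.2, P_s = 4.2, Q = 1408

Sellers keep P_s = P_b - 1 per unit, so supply in terms of the buyer price is Qs = 1395 + 2.5P_b.
Market clearing requires 1460 - 10P_b = 1395 + 2.5P_b; hence 65 = 12.5P_b and P_b = 5.2.
So P_s = 4.2 and the quantity traded is Q = 1460 - 10(5.2) = 1408.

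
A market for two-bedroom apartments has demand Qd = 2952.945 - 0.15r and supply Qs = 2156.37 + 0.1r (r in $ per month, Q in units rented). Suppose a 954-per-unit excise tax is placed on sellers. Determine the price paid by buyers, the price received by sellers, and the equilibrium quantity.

r_b = 3567.9, r_s = 2613.9, Q = 2417.76

Sellers keep r_s = r_b - 954 per unit, so supply in terms of the buyer price is Qs = 2060.97 + 0.1r_b.
Market clearing requires 2952.945 - 0.15r_b = 2060.97 + 0.1r_b; hence 891.975 = 0.25r_b and r_b = 3567.9.
So r_s = 2613.9 and the quantity traded is Q = 2952.945 - 0.15(3567.9) = 2417.76.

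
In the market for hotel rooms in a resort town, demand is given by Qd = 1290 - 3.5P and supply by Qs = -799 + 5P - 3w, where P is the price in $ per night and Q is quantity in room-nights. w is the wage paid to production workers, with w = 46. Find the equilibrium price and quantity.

With w = 46, supply is Qs = -937 + 5P.
The market clears where 1290 - 3.5P = -937 + 5P. Rearranging, 8.5P = 2227, hence P* = 262.
Plugging P* into demand: Q* = 1290 - 3.5(262) = 373.

P* = 262, Q* = 373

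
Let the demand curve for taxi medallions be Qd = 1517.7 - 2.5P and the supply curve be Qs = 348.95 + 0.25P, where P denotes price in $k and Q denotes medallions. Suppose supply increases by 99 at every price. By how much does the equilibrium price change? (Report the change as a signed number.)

The market clears where 1517.7 - 2.5P = 348.95 + 0.25P. Rearranging, 2.75P = 1168.75, hence P* = 425.
Plugging P* into demand: Q* = 1517.7 - 2.5(425) = 455.2.
After the shift, supply is Qs = 447.95 + 0.25P.
Re-solving, 2.75P = 1069.75 gives P = 389 and Q = 545.2.
ΔP = 389 - 425 = -36.

ΔP = -36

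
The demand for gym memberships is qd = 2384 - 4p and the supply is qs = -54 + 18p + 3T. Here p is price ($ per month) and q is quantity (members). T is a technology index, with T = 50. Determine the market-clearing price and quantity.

p* = 104, q* = 1968

With T = 50, supply is qs = 96 + 18p.
Set qd = qs: 2384 - 4p = 96 + 18p, so 2288 = 22p and p* = 104.
Then q* = 2384 - 4(104) = 1968.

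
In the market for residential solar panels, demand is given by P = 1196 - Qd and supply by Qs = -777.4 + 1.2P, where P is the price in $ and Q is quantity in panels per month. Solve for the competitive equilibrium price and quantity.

Rewriting in direct form: Qd = 1196 - P.
Set Qd = Qs: 1196 - P = -777.4 + 1.2P, so 1973.4 = 2.2P and P* = 897.
From the demand curve, Q* = 1196 - 897 = 299.

P* = 897, Q* = 299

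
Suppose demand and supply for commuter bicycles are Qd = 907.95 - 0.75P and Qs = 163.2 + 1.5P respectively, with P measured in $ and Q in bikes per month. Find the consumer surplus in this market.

The market clears where 907.95 - 0.75P = 163.2 + 1.5P. Rearranging, 2.25P = 744.75, hence P* = 331.
Substitute back: Q* = 907.95 - 0.75(331) = 659.7.
Demand choke price (Qd = 0): P = 907.95/0.75 = 1210.6. Consumer surplus = ½ × (1210.6 - 331) × 659.7 = 290136.06.

Consumer surplus = 290136.06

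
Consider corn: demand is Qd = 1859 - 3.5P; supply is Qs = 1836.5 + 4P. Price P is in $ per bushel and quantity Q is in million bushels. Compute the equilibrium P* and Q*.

P* = 3, Q* = 1848.5

Set Qd = Qs: 1859 - 3.5P = 1836.5 + 4P, so 22.5 = 7.5P and P* = 3.
Substitute back: Q* = 1859 - 3.5(3) = 1848.5.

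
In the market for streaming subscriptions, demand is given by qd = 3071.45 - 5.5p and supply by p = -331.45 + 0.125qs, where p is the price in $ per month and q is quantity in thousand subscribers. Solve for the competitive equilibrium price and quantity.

Solving each curve for q: qs = 2651.6 + 8p.
At equilibrium qd = qs, so 3071.45 - 5.5p = 2651.6 + 8p; collecting terms, 419.85 = 13.5p and p* = 31.1.
Substitute back: q* = 3071.45 - 5.5(31.1) = 2900.4.

p* = 31.1, q* = 2900.4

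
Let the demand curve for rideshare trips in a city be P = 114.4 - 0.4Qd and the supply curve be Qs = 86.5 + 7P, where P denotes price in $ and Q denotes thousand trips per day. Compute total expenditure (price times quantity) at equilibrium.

Solving each curve for Q: Qd = 286 - 2.5P.
Set Qd = Qs: 286 - 2.5P = 86.5 + 7P, so 199.5 = 9.5P and P* = 21.
Substitute back: Q* = 286 - 2.5(21) = 233.5.
Total expenditure = P* × Q* = 21 × 233.5 = 4903.5.

Total expenditure = 4903.5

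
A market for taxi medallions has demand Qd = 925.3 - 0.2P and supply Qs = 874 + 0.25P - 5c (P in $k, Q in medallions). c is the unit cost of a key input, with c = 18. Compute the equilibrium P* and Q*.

With c = 18, supply is Qs = 784 + 0.25P.
Set Qd = Qs: 925.3 - 0.2P = 784 + 0.25P, so 141.3 = 0.45P and P* = 314.
Substitute back: Q* = 925.3 - 0.2(314) = 862.5.

P* = 314, Q* = 862.5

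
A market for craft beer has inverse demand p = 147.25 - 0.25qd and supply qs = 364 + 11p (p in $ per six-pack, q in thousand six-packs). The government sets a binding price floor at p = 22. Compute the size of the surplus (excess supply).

Surplus = 105

Inverting to quantity form: qd = 589 - 4p.
At p = 22: qd = 501 and qs = 606.
Surplus = qs - qd = 606 - 501 = 105.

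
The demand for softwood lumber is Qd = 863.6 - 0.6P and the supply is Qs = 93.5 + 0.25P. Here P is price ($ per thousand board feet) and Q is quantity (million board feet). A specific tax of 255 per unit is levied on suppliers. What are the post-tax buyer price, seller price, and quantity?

P_b = 981, P_s = 726, Q = 275

The tax drives a wedge P_b - P_s = 255. Substituting P_s = P_b - 255 into supply: Qs = 29.75 + 0.25P_b.
Set Qd = Qs: 863.6 - 0.6P_b = 29.75 + 0.25P_b, so 833.85 = 0.85P_b and P_b = 981.
Then P_s = 981 - 255 = 726 and Q = 863.6 - 0.6(981) = 275.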